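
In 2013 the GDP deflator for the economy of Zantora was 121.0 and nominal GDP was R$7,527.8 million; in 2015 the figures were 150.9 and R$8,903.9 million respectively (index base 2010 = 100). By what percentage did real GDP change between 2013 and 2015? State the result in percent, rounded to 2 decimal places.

-5.16%

Deflate each year: 2013 → 7527.8/1.210 = 6221.32; 2015 → 8903.9/1.509 = 5900.53.
So real GDP changed by 5900.53/6221.32 − 1 = -0.0516, i.e. -5.16%.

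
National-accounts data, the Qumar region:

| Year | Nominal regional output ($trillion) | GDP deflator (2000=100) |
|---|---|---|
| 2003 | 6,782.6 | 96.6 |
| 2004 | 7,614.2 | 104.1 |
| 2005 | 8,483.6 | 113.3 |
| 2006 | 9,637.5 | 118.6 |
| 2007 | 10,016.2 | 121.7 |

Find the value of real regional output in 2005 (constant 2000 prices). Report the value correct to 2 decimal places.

Real regional output 2005 = 8483.6 / 1.133 = 7487.73.

$7,487.73 trillion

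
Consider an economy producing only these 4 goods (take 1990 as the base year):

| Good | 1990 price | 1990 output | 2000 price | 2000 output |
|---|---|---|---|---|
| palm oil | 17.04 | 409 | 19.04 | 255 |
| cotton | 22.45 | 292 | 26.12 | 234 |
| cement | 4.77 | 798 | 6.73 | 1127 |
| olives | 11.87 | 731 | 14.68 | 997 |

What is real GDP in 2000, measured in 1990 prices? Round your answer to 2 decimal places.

Real GDP 2000 = Σ (p_1990 × q_2000) = 17.04·255 + 22.45·234 + 4.77·1127 + 11.87·997 = 26808.68.

26808.68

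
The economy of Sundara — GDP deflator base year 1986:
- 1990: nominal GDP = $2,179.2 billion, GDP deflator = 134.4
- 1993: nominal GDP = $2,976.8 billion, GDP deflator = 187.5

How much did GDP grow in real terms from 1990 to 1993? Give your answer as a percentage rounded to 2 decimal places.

-2.08%

Deflate each year: 1990 → 2179.2/1.344 = 1621.43; 1993 → 2976.8/1.875 = 1587.63.
So real GDP changed by 1587.63/1621.43 − 1 = -0.0208, i.e. -2.08%.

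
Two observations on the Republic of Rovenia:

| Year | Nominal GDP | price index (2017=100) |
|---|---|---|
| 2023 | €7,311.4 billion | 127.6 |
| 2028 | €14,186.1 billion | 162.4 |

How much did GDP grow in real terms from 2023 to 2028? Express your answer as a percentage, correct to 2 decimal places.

52.45%

Deflate each year: 2023 → 7311.4/1.276 = 5729.94; 2028 → 14186.1/1.624 = 8735.28.
So real GDP changed by 8735.28/5729.94 − 1 = 0.5245, i.e. 52.45%.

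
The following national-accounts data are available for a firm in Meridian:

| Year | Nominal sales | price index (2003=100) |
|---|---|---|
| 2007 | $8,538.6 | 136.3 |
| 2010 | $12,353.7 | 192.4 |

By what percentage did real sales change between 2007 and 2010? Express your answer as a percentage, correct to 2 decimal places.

Deflate each year: 2007 → 8538.6/1.363 = 6264.56; 2010 → 12353.7/1.924 = 6420.84.
So real sales changed by 6420.84/6264.56 − 1 = 0.0249, i.e. 2.49%.

2.49%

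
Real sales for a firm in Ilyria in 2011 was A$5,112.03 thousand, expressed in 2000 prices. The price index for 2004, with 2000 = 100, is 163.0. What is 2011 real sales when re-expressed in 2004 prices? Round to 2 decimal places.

Real sales in 2004 prices = Real sales in 2000 prices × (P_2004/P_2000) = 5112.03 × 1.630 = 8332.61.

A$8,332.61 thousand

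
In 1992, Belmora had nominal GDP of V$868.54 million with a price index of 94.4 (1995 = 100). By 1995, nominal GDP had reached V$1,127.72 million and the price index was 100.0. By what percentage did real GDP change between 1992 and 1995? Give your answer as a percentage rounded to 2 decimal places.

22.57%

Deflate each year: 1992 → 868.54/0.944 = 920.06; 1995 → 1127.72/1.000 = 1127.72.
So real GDP changed by 1127.72/920.06 − 1 = 0.2257, i.e. 22.57%.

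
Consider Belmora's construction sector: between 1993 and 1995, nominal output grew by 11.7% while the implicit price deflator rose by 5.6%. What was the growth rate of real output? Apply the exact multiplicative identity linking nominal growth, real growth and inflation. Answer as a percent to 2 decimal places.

(1 + g_nom) = (1 + g_real)(1 + π), so g_real = 1.1170 / 1.0560 − 1 = 0.05777.

5.78%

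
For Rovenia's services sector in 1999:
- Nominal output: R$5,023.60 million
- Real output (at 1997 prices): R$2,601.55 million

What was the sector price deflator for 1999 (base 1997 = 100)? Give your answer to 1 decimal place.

193.1

sector price deflator = (Nominal / Real) × 100 = 5023.60 / 2601.55 × 100 = 193.10.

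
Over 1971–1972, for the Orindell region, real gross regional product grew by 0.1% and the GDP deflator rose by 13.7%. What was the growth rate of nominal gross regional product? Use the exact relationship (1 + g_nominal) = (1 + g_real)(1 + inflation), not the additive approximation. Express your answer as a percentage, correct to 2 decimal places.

13.81%

(1 + g_nom) = (1 + g_real)(1 + π) = 1.0010 × 1.1370 = 1.13814.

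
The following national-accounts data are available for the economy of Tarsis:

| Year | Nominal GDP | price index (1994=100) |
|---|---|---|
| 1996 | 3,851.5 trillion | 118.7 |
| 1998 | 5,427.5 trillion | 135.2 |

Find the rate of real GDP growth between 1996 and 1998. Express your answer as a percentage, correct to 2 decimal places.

23.72%

Real GDP 1996 = 3851.5 / 1.187 = 3244.73.
Real GDP 1998 = 5427.5 / 1.352 = 4014.42.
Real growth = 4014.42 / 3244.73 − 1 = 0.2372.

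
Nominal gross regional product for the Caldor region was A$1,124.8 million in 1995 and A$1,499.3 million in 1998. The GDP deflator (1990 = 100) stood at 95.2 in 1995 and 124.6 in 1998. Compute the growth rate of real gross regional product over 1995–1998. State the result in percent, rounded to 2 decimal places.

1.84%

Deflate each year: 1995 → 1124.8/0.952 = 1181.51; 1998 → 1499.3/1.246 = 1203.29.
So real gross regional product changed by 1203.29/1181.51 − 1 = 0.0184, i.e. 1.84%.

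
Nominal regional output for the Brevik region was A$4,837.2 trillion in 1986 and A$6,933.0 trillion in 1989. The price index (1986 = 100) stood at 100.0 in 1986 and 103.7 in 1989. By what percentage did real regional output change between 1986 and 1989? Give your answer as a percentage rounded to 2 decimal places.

38.21%

Real regional output 1986 = 4837.2 / 1.000 = 4837.20.
Real regional output 1989 = 6933.0 / 1.037 = 6685.63.
Real growth = 6685.63 / 4837.20 − 1 = 0.3821.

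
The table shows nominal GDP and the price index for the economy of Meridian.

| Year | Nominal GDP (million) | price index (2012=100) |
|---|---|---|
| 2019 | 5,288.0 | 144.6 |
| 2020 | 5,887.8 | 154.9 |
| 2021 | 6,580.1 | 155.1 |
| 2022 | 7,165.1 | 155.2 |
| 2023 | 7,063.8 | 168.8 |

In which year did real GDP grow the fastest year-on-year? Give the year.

2020: real = 5887.8/1.549 = 3801.03; growth vs 2019 (3656.98) = 3.94%.
2021: real = 6580.1/1.551 = 4242.49; growth vs 2020 (3801.03) = 11.61%.
2022: real = 7165.1/1.552 = 4616.69; growth vs 2021 (4242.49) = 8.82%.
2023: real = 7063.8/1.688 = 4184.72; growth vs 2022 (4616.69) = -9.36%.

2021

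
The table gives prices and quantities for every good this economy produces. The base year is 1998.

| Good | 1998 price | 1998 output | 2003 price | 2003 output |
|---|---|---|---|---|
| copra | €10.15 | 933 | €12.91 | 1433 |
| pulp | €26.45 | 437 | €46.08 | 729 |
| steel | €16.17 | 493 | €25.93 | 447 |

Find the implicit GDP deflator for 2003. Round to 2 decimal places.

155.12

Nominal GDP 2003 = 12.91·1433 + 46.08·729 + 25.93·447 = 63683.06.
Real GDP 2003 (at 1998 prices) = 10.15·1433 + 26.45·729 + 16.17·447 = 41054.99.
Deflator = Nominal/Real × 100 = 63683.06/41054.99 × 100 = 155.116.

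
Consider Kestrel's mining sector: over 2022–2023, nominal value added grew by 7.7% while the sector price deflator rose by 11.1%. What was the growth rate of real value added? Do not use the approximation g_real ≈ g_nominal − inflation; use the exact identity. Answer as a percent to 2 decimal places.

-3.06%

(1 + g_nom) = (1 + g_real)(1 + π), so g_real = 1.0770 / 1.1110 − 1 = -0.03060.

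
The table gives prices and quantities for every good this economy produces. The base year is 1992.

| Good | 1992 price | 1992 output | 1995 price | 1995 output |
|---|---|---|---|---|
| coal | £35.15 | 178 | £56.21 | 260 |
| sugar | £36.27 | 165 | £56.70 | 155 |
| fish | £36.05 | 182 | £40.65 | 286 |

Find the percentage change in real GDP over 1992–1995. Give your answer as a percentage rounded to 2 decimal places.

33.34%

Real GDP 1992 = Nominal GDP 1992 = 35.15·178 + 36.27·165 + 36.05·182 = 18802.35.
Real GDP 1995 (at 1992 prices) = 35.15·260 + 36.27·155 + 36.05·286 = 25071.15.
Real growth = 25071.15/18802.35 − 1 = 0.3334.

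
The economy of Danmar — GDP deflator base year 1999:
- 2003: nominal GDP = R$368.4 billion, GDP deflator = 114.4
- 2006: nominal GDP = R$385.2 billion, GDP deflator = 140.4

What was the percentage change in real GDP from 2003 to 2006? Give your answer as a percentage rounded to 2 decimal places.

Deflate each year: 2003 → 368.4/1.144 = 322.03; 2006 → 385.2/1.404 = 274.36.
So real GDP changed by 274.36/322.03 − 1 = -0.1480, i.e. -14.80%.

-14.80%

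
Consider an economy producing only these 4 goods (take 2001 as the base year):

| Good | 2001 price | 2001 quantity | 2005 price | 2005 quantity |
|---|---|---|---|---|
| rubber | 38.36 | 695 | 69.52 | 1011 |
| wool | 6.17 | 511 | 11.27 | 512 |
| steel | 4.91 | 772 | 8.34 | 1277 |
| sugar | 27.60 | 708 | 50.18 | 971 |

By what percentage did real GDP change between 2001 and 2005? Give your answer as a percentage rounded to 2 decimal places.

Real GDP 2001 = Nominal GDP 2001 = 38.36·695 + 6.17·511 + 4.91·772 + 27.60·708 = 53144.39.
Real GDP 2005 (at 2001 prices) = 38.36·1011 + 6.17·512 + 4.91·1277 + 27.60·971 = 75010.67.
Real growth = 75010.67/53144.39 − 1 = 0.4115.

41.15%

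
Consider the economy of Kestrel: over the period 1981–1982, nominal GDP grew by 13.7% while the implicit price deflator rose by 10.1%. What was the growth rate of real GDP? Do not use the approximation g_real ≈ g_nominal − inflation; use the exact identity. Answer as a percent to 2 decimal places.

(1 + g_nom) = (1 + g_real)(1 + π), so g_real = 1.1370 / 1.1010 − 1 = 0.03270.

3.27%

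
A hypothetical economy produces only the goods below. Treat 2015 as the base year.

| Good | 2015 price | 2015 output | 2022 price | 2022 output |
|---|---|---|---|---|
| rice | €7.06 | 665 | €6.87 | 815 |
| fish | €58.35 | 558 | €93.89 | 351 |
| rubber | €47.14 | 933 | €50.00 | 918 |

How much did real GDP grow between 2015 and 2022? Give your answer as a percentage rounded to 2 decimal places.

Real GDP 2015 = Nominal GDP 2015 = 7.06·665 + 58.35·558 + 47.14·933 = 81235.82.
Real GDP 2022 (at 2015 prices) = 7.06·815 + 58.35·351 + 47.14·918 = 69509.27.
Real growth = 69509.27/81235.82 − 1 = -0.1444.

-14.44%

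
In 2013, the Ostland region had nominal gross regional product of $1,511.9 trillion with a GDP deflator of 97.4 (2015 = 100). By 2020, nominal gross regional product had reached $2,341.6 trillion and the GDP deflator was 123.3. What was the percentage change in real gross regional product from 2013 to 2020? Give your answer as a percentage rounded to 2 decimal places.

Real gross regional product 2013 = 1511.9 / 0.974 = 1552.26.
Real gross regional product 2020 = 2341.6 / 1.233 = 1899.11.
Real growth = 1899.11 / 1552.26 − 1 = 0.2234.

22.34%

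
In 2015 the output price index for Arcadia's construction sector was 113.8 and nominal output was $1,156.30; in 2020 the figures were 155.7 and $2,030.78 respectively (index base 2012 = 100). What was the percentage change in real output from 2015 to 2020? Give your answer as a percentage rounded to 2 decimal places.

28.36%

Real output 2015 = 1156.30 / 1.138 = 1016.08.
Real output 2020 = 2030.78 / 1.557 = 1304.29.
Real growth = 1304.29 / 1016.08 − 1 = 0.2836.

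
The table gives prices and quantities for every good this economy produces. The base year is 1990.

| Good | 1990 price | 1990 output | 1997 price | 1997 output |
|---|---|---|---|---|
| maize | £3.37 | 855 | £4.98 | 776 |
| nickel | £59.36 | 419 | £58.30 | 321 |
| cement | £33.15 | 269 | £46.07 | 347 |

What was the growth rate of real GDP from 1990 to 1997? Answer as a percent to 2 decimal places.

-9.54%

Real GDP 1990 = Nominal GDP 1990 = 3.37·855 + 59.36·419 + 33.15·269 = 36670.54.
Real GDP 1997 (at 1990 prices) = 3.37·776 + 59.36·321 + 33.15·347 = 33172.73.
Real growth = 33172.73/36670.54 − 1 = -0.0954.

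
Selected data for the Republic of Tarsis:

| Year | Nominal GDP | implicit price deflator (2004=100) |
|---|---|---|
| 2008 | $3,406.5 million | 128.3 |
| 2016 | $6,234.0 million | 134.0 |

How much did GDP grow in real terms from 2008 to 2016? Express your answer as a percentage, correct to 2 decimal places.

Real GDP 2008 = 3406.5 / 1.283 = 2655.11.
Real GDP 2016 = 6234.0 / 1.340 = 4652.24.
Real growth = 4652.24 / 2655.11 − 1 = 0.7522.

75.22%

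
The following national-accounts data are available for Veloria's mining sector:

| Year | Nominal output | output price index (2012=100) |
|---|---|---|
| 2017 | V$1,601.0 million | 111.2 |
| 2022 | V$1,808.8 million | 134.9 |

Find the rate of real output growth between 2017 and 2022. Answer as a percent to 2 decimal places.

Deflate each year: 2017 → 1601.0/1.112 = 1439.75; 2022 → 1808.8/1.349 = 1340.85.
So real output changed by 1340.85/1439.75 − 1 = -0.0687, i.e. -6.87%.

-6.87%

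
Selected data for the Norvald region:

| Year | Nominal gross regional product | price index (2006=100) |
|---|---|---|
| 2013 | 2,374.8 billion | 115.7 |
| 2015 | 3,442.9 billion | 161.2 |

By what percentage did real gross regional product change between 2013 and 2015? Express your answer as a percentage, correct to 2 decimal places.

Deflate each year: 2013 → 2374.8/1.157 = 2052.55; 2015 → 3442.9/1.612 = 2135.79.
So real gross regional product changed by 2135.79/2052.55 − 1 = 0.0406, i.e. 4.06%.

4.06%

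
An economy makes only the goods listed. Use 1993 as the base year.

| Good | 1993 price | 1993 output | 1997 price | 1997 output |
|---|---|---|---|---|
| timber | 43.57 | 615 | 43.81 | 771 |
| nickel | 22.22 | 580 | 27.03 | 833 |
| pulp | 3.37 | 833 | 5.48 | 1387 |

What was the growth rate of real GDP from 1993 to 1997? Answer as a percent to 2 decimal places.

Real GDP 1993 = Nominal GDP 1993 = 43.57·615 + 22.22·580 + 3.37·833 = 42490.36.
Real GDP 1997 (at 1993 prices) = 43.57·771 + 22.22·833 + 3.37·1387 = 56775.92.
Real growth = 56775.92/42490.36 − 1 = 0.3362.

33.62%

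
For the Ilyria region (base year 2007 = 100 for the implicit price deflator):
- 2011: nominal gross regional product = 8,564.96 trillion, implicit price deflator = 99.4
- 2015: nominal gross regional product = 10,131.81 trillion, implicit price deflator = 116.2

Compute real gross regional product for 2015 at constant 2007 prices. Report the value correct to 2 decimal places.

8,719.29 trillion

Real gross regional product = Nominal / (implicit price deflator/100) = 10131.81 / 1.162 = 8719.29.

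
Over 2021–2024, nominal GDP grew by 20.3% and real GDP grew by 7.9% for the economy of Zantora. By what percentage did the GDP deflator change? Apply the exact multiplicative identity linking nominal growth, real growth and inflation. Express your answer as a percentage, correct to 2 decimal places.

11.49%

(1 + g_nom) = (1 + g_real)(1 + π), so π = 1.2030 / 1.0790 − 1 = 0.11492.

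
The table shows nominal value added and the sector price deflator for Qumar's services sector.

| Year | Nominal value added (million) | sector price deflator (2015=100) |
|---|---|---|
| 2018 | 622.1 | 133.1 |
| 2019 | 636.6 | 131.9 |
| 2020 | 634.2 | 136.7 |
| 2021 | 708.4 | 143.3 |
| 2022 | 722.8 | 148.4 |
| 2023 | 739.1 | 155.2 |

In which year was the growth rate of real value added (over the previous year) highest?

2019: real = 636.6/1.319 = 482.64; growth vs 2018 (467.39) = 3.26%.
2020: real = 634.2/1.367 = 463.94; growth vs 2019 (482.64) = -3.87%.
2021: real = 708.4/1.433 = 494.35; growth vs 2020 (463.94) = 6.55%.
2022: real = 722.8/1.484 = 487.06; growth vs 2021 (494.35) = -1.47%.
2023: real = 739.1/1.552 = 476.22; growth vs 2022 (487.06) = -2.23%.

2021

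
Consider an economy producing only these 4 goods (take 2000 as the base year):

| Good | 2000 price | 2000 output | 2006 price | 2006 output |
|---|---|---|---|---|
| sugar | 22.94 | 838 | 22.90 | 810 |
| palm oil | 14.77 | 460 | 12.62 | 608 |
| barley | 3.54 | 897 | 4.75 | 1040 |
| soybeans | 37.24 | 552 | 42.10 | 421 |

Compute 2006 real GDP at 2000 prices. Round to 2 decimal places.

46921.20

Real GDP 2006 = Σ (p_2000 × q_2006) = 22.94·810 + 14.77·608 + 3.54·1040 + 37.24·421 = 46921.20.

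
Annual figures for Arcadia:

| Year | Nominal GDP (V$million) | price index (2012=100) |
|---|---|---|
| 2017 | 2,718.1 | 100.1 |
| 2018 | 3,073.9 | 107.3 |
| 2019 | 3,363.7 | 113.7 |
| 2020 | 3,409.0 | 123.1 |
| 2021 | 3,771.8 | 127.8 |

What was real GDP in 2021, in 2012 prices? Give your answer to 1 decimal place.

Real GDP 2021 = 3771.8 / 1.278 = 2951.33.

V$2,951.3 million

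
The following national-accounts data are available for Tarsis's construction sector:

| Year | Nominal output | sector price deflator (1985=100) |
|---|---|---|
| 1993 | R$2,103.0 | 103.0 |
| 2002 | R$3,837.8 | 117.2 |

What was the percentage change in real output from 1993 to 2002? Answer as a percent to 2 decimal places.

Deflate each year: 1993 → 2103.0/1.030 = 2041.75; 2002 → 3837.8/1.172 = 3274.57.
So real output changed by 3274.57/2041.75 − 1 = 0.6038, i.e. 60.38%.

60.38%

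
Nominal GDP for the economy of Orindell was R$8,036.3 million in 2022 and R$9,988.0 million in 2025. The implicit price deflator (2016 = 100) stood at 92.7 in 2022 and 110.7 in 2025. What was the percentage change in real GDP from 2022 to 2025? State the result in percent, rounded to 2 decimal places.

4.08%

Real GDP 2022 = 8036.3 / 0.927 = 8669.15.
Real GDP 2025 = 9988.0 / 1.107 = 9022.58.
Real growth = 9022.58 / 8669.15 − 1 = 0.0408.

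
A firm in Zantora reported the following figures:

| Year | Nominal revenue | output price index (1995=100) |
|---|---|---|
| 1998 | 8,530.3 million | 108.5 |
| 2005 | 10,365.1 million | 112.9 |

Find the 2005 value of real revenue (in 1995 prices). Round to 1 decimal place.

9,180.8 million

Real revenue = Nominal / (output price index/100) = 10365.1 / 1.129 = 9180.78.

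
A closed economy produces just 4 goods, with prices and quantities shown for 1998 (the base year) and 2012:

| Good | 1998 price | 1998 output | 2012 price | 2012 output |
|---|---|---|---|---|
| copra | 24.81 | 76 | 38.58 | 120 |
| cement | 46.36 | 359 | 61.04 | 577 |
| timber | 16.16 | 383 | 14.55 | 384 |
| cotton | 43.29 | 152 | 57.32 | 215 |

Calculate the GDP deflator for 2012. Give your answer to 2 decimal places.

127.68

Nominal GDP 2012 = 38.58·120 + 61.04·577 + 14.55·384 + 57.32·215 = 57760.68.
Real GDP 2012 (at 1998 prices) = 24.81·120 + 46.36·577 + 16.16·384 + 43.29·215 = 45239.71.
Deflator = Nominal/Real × 100 = 57760.68/45239.71 × 100 = 127.677.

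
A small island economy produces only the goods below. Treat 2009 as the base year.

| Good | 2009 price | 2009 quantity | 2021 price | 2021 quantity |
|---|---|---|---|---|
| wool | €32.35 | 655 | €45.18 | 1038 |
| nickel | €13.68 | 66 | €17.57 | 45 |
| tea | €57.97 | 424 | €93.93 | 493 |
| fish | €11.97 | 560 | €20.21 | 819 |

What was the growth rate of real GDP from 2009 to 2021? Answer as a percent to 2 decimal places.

Real GDP 2009 = Nominal GDP 2009 = 32.35·655 + 13.68·66 + 57.97·424 + 11.97·560 = 53374.61.
Real GDP 2021 (at 2009 prices) = 32.35·1038 + 13.68·45 + 57.97·493 + 11.97·819 = 72577.54.
Real growth = 72577.54/53374.61 − 1 = 0.3598.

35.98%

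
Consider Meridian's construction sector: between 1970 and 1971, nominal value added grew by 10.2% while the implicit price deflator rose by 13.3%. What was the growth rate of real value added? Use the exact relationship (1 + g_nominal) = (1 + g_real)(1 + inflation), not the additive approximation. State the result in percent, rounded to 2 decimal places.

(1 + g_nom) = (1 + g_real)(1 + π), so g_real = 1.1020 / 1.1330 − 1 = -0.02736.

-2.74%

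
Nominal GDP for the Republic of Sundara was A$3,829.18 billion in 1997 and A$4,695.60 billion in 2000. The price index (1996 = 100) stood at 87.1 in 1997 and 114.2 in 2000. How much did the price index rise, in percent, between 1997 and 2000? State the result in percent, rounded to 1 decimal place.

31.1%

Price-level change = 114.2 / 87.1 − 1 = 0.3111.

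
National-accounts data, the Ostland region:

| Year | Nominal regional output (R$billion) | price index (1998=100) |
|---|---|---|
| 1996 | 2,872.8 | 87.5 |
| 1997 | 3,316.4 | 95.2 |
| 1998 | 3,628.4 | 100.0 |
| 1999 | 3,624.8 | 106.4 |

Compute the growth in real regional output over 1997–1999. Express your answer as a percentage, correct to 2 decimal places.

Real regional output 1997 = 3316.4/0.952 = 3483.61.
Real regional output 1999 = 3624.8/1.064 = 3406.77.
Change = 3406.77/3483.61 − 1 = -0.0221.

-2.21%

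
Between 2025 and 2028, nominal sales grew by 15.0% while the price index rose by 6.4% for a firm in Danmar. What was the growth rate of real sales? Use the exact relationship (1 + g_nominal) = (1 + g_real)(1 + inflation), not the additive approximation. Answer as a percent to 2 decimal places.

8.08%

(1 + g_nom) = (1 + g_real)(1 + π), so g_real = 1.1500 / 1.0640 − 1 = 0.08083.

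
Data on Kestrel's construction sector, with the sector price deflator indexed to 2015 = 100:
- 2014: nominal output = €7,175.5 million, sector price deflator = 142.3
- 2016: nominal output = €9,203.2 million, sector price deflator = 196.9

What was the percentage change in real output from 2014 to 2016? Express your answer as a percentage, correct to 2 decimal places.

-7.31%

Deflate each year: 2014 → 7175.5/1.423 = 5042.52; 2016 → 9203.2/1.969 = 4674.05.
So real output changed by 4674.05/5042.52 − 1 = -0.0731, i.e. -7.31%.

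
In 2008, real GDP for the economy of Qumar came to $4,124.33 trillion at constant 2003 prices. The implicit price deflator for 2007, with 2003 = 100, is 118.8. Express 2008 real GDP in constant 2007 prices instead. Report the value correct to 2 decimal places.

$4,899.70 trillion

Real GDP in 2007 prices = Real GDP in 2003 prices × (P_2007/P_2003) = 4124.33 × 1.188 = 4899.70.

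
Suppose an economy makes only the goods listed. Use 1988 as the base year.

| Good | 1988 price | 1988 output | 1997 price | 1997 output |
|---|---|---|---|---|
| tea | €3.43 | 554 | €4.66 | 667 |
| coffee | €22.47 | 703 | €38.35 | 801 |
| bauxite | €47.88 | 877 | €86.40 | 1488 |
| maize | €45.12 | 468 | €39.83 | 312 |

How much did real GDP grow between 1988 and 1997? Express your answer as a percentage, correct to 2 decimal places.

30.70%

Real GDP 1988 = Nominal GDP 1988 = 3.43·554 + 22.47·703 + 47.88·877 + 45.12·468 = 80803.55.
Real GDP 1997 (at 1988 prices) = 3.43·667 + 22.47·801 + 47.88·1488 + 45.12·312 = 105609.16.
Real growth = 105609.16/80803.55 − 1 = 0.3070.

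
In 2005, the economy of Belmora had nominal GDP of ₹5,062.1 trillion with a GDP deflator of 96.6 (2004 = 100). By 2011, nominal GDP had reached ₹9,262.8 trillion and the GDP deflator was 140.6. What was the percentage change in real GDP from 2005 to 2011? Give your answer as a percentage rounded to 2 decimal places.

Real GDP 2005 = 5062.1 / 0.966 = 5240.27.
Real GDP 2011 = 9262.8 / 1.406 = 6588.05.
Real growth = 6588.05 / 5240.27 − 1 = 0.2572.

25.72%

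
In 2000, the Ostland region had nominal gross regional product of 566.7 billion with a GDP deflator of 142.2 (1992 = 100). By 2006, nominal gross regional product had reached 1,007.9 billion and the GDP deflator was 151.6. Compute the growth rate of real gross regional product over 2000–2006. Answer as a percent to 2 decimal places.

66.83%

Real gross regional product 2000 = 566.7 / 1.422 = 398.52.
Real gross regional product 2006 = 1007.9 / 1.516 = 664.84.
Real growth = 664.84 / 398.52 − 1 = 0.6683.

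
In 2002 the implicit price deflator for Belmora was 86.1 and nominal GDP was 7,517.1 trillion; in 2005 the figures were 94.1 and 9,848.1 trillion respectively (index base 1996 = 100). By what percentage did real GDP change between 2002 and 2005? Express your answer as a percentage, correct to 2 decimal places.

19.87%

Deflate each year: 2002 → 7517.1/0.861 = 8730.66; 2005 → 9848.1/0.941 = 10465.57.
So real GDP changed by 10465.57/8730.66 − 1 = 0.1987, i.e. 19.87%.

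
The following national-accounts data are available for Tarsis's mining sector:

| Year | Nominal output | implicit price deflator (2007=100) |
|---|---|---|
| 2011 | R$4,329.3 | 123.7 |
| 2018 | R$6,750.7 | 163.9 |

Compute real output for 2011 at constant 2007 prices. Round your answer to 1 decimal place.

R$3,499.8

Real output = Nominal / (implicit price deflator/100) = 4329.3 / 1.237 = 3499.84.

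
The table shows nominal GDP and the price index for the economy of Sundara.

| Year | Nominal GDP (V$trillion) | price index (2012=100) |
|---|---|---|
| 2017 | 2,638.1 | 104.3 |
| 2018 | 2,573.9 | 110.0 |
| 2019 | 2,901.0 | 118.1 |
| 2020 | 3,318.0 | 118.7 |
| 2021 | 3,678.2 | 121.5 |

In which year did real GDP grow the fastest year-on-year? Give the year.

2018: real = 2573.9/1.100 = 2339.91; growth vs 2017 (2529.34) = -7.49%.
2019: real = 2901.0/1.181 = 2456.39; growth vs 2018 (2339.91) = 4.98%.
2020: real = 3318.0/1.187 = 2795.28; growth vs 2019 (2456.39) = 13.80%.
2021: real = 3678.2/1.215 = 3027.33; growth vs 2020 (2795.28) = 8.30%.

2020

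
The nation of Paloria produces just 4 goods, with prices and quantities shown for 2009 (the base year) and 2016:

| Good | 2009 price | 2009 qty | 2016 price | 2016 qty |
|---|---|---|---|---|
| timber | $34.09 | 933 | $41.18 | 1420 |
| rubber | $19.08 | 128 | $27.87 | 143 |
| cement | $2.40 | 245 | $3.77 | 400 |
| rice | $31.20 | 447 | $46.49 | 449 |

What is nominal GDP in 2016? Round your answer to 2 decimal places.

$84843.02

Nominal GDP 2016 = Σ (p_2016 × q_2016) = 41.18·1420 + 27.87·143 + 3.77·400 + 46.49·449 = 84843.02.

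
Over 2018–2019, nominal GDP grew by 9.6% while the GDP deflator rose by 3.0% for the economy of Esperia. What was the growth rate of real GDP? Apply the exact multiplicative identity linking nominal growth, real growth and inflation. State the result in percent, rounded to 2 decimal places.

(1 + g_nom) = (1 + g_real)(1 + π), so g_real = 1.0960 / 1.0300 − 1 = 0.06408.

6.41%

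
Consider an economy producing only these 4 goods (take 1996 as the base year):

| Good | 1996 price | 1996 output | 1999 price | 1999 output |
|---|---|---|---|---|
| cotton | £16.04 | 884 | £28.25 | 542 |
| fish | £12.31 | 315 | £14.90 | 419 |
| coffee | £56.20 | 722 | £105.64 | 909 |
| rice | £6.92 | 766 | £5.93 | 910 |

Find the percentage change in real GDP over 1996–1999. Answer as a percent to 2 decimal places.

11.42%

Real GDP 1996 = Nominal GDP 1996 = 16.04·884 + 12.31·315 + 56.20·722 + 6.92·766 = 63934.13.
Real GDP 1999 (at 1996 prices) = 16.04·542 + 12.31·419 + 56.20·909 + 6.92·910 = 71234.57.
Real growth = 71234.57/63934.13 − 1 = 0.1142.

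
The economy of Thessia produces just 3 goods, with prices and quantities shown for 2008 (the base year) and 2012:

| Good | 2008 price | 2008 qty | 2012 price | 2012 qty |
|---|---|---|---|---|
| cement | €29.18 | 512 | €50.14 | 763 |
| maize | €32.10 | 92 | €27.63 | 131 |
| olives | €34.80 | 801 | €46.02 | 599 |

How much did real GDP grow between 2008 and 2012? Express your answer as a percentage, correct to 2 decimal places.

3.38%

Real GDP 2008 = Nominal GDP 2008 = 29.18·512 + 32.10·92 + 34.80·801 = 45768.16.
Real GDP 2012 (at 2008 prices) = 29.18·763 + 32.10·131 + 34.80·599 = 47314.64.
Real growth = 47314.64/45768.16 − 1 = 0.0338.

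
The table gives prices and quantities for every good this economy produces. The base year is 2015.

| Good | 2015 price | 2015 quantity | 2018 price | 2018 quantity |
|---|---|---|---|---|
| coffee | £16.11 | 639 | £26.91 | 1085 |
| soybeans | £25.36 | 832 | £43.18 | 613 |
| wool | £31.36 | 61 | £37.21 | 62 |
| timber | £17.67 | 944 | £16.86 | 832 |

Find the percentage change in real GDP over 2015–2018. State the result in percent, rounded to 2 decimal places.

-0.63%

Real GDP 2015 = Nominal GDP 2015 = 16.11·639 + 25.36·832 + 31.36·61 + 17.67·944 = 49987.25.
Real GDP 2018 (at 2015 prices) = 16.11·1085 + 25.36·613 + 31.36·62 + 17.67·832 = 49670.79.
Real growth = 49670.79/49987.25 − 1 = -0.0063.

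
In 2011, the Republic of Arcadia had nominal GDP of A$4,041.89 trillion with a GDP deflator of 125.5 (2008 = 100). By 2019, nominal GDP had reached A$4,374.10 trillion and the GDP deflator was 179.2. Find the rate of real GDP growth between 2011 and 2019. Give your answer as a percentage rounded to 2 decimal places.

Real GDP 2011 = 4041.89 / 1.255 = 3220.63.
Real GDP 2019 = 4374.10 / 1.792 = 2440.90.
Real growth = 2440.90 / 3220.63 − 1 = -0.2421.

-24.21%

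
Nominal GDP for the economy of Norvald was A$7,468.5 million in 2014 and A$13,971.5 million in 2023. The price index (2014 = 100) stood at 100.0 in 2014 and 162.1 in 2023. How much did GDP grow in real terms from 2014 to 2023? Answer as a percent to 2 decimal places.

Real GDP 2014 = 7468.5 / 1.000 = 7468.50.
Real GDP 2023 = 13971.5 / 1.621 = 8619.06.
Real growth = 8619.06 / 7468.50 − 1 = 0.1541.

15.41%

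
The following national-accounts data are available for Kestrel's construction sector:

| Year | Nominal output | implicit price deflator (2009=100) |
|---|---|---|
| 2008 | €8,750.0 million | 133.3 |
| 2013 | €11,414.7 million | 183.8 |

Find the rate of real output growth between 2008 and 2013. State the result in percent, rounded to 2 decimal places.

-5.39%

Deflate each year: 2008 → 8750.0/1.333 = 6564.14; 2013 → 11414.7/1.838 = 6210.39.
So real output changed by 6210.39/6564.14 − 1 = -0.0539, i.e. -5.39%.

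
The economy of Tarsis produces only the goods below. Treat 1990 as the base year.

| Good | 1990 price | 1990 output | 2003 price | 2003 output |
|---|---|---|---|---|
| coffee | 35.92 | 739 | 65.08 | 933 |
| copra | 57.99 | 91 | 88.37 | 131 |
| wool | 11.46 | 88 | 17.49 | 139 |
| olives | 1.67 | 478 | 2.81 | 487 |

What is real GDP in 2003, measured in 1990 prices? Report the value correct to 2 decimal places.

Real GDP 2003 = Σ (p_1990 × q_2003) = 35.92·933 + 57.99·131 + 11.46·139 + 1.67·487 = 43516.28.

43516.28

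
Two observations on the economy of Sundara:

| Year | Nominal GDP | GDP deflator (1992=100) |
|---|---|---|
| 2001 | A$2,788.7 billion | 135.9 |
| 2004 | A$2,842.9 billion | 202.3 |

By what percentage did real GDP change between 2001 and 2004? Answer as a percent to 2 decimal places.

Deflate each year: 2001 → 2788.7/1.359 = 2052.02; 2004 → 2842.9/2.023 = 1405.29.
So real GDP changed by 1405.29/2052.02 − 1 = -0.3152, i.e. -31.52%.

-31.52%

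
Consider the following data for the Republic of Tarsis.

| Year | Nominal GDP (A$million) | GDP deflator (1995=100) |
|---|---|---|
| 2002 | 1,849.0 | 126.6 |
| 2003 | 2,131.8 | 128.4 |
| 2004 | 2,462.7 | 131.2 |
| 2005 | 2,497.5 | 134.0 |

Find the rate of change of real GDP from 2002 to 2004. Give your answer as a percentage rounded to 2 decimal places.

28.52%

Real GDP 2002 = 1849.0/1.266 = 1460.51.
Real GDP 2004 = 2462.7/1.312 = 1877.06.
Change = 1877.06/1460.51 − 1 = 0.2852.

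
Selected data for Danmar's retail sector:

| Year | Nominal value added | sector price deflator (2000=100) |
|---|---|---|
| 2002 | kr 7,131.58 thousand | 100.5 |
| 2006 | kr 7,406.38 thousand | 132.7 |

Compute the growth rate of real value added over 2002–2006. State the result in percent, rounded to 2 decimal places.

Deflate each year: 2002 → 7131.58/1.005 = 7096.10; 2006 → 7406.38/1.327 = 5581.30.
So real value added changed by 5581.30/7096.10 − 1 = -0.2135, i.e. -21.35%.

-21.35%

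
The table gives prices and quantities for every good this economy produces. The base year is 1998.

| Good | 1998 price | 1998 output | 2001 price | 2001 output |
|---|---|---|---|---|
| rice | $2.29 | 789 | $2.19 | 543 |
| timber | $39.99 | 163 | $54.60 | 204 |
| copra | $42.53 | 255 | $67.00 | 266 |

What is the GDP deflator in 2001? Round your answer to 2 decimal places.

Nominal GDP 2001 = 2.19·543 + 54.60·204 + 67.00·266 = 30149.57.
Real GDP 2001 (at 1998 prices) = 2.29·543 + 39.99·204 + 42.53·266 = 20714.41.
Deflator = Nominal/Real × 100 = 30149.57/20714.41 × 100 = 145.549.

145.55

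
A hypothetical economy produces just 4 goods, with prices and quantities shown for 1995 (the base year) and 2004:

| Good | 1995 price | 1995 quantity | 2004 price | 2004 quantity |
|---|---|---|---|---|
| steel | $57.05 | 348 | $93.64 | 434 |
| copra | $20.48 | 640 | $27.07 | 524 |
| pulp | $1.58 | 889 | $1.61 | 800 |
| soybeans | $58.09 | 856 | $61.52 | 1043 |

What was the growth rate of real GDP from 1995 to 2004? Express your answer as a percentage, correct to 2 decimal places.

Real GDP 1995 = Nominal GDP 1995 = 57.05·348 + 20.48·640 + 1.58·889 + 58.09·856 = 84090.26.
Real GDP 2004 (at 1995 prices) = 57.05·434 + 20.48·524 + 1.58·800 + 58.09·1043 = 97343.09.
Real growth = 97343.09/84090.26 − 1 = 0.1576.

15.76%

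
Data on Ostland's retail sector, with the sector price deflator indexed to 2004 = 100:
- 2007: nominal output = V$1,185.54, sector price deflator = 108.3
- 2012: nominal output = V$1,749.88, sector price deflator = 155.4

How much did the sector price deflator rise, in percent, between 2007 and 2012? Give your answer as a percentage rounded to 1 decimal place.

43.5%

Price-level change = 155.4 / 108.3 − 1 = 0.4349.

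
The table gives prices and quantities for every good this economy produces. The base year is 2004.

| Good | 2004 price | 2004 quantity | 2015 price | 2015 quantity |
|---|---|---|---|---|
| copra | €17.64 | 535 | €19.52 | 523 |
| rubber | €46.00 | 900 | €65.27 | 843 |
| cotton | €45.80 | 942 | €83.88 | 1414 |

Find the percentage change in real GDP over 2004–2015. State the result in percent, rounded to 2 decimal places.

Real GDP 2004 = Nominal GDP 2004 = 17.64·535 + 46.00·900 + 45.80·942 = 93981.00.
Real GDP 2015 (at 2004 prices) = 17.64·523 + 46.00·843 + 45.80·1414 = 112764.92.
Real growth = 112764.92/93981.00 − 1 = 0.1999.

19.99%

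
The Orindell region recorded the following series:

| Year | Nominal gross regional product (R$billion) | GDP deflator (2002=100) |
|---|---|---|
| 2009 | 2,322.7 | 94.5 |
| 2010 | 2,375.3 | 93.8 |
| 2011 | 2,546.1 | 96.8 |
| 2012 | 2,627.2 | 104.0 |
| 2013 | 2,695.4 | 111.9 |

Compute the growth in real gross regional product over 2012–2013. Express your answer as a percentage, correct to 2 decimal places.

-4.65%

Real gross regional product 2012 = 2627.2/1.040 = 2526.15.
Real gross regional product 2013 = 2695.4/1.119 = 2408.76.
Change = 2408.76/2526.15 − 1 = -0.0465.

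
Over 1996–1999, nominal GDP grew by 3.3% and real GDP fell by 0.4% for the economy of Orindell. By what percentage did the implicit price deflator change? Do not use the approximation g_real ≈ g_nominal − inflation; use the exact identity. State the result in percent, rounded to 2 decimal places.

3.71%

(1 + g_nom) = (1 + g_real)(1 + π), so π = 1.0330 / 0.9960 − 1 = 0.03715.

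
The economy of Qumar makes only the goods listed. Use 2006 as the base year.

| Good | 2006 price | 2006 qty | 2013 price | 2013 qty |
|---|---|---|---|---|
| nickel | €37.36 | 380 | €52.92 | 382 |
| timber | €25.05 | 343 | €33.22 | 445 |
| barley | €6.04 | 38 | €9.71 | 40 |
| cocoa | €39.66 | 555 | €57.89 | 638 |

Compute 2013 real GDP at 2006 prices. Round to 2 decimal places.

Real GDP 2013 = Σ (p_2006 × q_2013) = 37.36·382 + 25.05·445 + 6.04·40 + 39.66·638 = 50963.45.

€50963.45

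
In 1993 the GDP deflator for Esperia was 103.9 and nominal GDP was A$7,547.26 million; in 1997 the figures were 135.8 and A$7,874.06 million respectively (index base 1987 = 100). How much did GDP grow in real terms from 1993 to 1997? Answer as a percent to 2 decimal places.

-20.18%

Deflate each year: 1993 → 7547.26/1.039 = 7263.97; 1997 → 7874.06/1.358 = 5798.28.
So real GDP changed by 5798.28/7263.97 − 1 = -0.2018, i.e. -20.18%.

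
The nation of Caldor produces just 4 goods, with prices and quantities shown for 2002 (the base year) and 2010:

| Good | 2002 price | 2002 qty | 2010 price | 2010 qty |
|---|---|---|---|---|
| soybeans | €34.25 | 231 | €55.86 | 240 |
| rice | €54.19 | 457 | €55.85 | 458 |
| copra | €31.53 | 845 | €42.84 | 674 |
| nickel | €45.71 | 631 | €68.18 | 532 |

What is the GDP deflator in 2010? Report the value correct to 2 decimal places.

Nominal GDP 2010 = 55.86·240 + 55.85·458 + 42.84·674 + 68.18·532 = 104131.62.
Real GDP 2010 (at 2002 prices) = 34.25·240 + 54.19·458 + 31.53·674 + 45.71·532 = 78607.96.
Deflator = Nominal/Real × 100 = 104131.62/78607.96 × 100 = 132.470.

132.47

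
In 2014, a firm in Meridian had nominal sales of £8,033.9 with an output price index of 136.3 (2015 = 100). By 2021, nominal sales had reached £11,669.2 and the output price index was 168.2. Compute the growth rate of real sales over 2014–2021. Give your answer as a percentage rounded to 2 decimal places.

17.70%

Deflate each year: 2014 → 8033.9/1.363 = 5894.28; 2021 → 11669.2/1.682 = 6937.69.
So real sales changed by 6937.69/5894.28 − 1 = 0.1770, i.e. 17.70%.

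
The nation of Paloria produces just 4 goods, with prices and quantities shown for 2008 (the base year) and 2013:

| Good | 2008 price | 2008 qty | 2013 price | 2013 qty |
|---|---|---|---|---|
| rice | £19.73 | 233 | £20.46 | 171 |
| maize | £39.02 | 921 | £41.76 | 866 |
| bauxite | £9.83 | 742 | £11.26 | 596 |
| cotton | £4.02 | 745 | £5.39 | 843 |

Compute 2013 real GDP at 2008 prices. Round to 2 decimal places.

Real GDP 2013 = Σ (p_2008 × q_2013) = 19.73·171 + 39.02·866 + 9.83·596 + 4.02·843 = 46412.69.

£46412.69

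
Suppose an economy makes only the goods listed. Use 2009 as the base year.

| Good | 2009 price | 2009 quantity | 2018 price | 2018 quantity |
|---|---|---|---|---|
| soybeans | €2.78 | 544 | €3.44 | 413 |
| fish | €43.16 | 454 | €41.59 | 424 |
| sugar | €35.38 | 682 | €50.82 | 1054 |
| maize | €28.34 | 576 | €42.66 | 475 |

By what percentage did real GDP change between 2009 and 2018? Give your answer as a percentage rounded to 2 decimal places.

14.04%

Real GDP 2009 = Nominal GDP 2009 = 2.78·544 + 43.16·454 + 35.38·682 + 28.34·576 = 61559.96.
Real GDP 2018 (at 2009 prices) = 2.78·413 + 43.16·424 + 35.38·1054 + 28.34·475 = 70200.00.
Real growth = 70200.00/61559.96 − 1 = 0.1404.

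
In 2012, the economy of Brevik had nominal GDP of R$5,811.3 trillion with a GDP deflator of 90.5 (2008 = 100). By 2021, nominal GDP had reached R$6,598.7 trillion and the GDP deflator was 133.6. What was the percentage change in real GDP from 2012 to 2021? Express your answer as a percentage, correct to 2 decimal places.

Real GDP 2012 = 5811.3 / 0.905 = 6421.33.
Real GDP 2021 = 6598.7 / 1.336 = 4939.15.
Real growth = 4939.15 / 6421.33 − 1 = -0.2308.

-23.08%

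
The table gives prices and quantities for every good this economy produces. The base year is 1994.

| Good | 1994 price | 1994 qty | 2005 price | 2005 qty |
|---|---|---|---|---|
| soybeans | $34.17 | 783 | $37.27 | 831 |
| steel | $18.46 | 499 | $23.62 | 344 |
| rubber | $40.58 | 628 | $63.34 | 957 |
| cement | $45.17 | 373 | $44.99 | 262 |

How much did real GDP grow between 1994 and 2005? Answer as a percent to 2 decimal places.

Real GDP 1994 = Nominal GDP 1994 = 34.17·783 + 18.46·499 + 40.58·628 + 45.17·373 = 78299.30.
Real GDP 2005 (at 1994 prices) = 34.17·831 + 18.46·344 + 40.58·957 + 45.17·262 = 85415.11.
Real growth = 85415.11/78299.30 − 1 = 0.0909.

9.09%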